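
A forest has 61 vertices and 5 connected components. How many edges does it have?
56 (Each of the 5 component trees on V_i vertices has V_i - 1 edges; summing gives V - C = 61 - 5 = 56)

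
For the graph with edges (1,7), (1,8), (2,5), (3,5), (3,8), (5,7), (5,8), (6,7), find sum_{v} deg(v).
16 (handshake: sum of degrees = 2|E| = 2 x 8 = 16)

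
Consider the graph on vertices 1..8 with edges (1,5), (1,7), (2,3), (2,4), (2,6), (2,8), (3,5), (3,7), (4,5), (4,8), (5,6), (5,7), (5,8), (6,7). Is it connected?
Yes (BFS from 1 visits [1, 5, 7, 3, 4, 6, 8, 2] — all 8 vertices reached)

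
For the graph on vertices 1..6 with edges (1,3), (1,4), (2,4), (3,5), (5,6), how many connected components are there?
1 (components: {1, 2, 3, 4, 5, 6})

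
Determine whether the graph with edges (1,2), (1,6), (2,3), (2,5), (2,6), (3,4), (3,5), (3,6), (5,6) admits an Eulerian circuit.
No (2 vertices have odd degree: {4, 5}; Eulerian circuit requires 0)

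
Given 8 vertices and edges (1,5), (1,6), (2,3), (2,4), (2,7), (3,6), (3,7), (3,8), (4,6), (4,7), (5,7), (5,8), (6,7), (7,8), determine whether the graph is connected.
Yes (BFS from 1 visits [1, 5, 6, 7, 8, 3, 4, 2] — all 8 vertices reached)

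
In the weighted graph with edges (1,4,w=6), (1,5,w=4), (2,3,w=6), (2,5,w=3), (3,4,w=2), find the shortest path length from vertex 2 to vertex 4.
8 (path: 2 -> 3 -> 4; weights 6 + 2 = 8)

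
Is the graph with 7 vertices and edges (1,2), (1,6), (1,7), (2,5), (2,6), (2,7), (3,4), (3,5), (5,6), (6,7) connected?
Yes (BFS from 1 visits [1, 2, 6, 7, 5, 3, 4] — all 7 vertices reached)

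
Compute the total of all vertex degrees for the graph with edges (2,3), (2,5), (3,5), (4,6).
8 (handshake: sum of degrees = 2|E| = 2 x 4 = 8)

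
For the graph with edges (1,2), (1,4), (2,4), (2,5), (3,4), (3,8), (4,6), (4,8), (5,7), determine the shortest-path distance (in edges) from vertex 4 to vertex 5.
2 (path: 4 -> 2 -> 5, 2 edges)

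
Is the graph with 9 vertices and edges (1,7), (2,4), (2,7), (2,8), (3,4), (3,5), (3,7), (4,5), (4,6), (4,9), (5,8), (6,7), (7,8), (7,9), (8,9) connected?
Yes (BFS from 1 visits [1, 7, 2, 3, 6, 8, 9, 4, 5] — all 9 vertices reached)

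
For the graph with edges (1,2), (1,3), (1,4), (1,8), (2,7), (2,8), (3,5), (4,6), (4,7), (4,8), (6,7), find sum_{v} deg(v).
22 (handshake: sum of degrees = 2|E| = 2 x 11 = 22)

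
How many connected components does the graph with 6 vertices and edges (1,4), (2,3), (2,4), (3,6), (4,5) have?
1 (components: {1, 2, 3, 4, 5, 6})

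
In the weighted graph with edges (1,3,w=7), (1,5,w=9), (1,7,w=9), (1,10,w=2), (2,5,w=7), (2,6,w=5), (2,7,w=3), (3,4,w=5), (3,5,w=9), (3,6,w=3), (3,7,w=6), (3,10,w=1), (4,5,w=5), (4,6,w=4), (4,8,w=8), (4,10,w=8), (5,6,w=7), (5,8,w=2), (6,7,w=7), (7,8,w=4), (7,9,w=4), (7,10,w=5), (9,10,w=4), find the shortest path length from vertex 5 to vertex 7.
6 (path: 5 -> 8 -> 7; weights 2 + 4 = 6)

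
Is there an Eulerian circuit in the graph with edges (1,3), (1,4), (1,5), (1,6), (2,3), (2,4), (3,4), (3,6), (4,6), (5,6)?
Yes (the graph is connected and all 6 vertices have even degree)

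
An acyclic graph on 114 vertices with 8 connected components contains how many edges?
106 (Each of the 8 component trees on V_i vertices has V_i - 1 edges; summing gives V - C = 114 - 8 = 106)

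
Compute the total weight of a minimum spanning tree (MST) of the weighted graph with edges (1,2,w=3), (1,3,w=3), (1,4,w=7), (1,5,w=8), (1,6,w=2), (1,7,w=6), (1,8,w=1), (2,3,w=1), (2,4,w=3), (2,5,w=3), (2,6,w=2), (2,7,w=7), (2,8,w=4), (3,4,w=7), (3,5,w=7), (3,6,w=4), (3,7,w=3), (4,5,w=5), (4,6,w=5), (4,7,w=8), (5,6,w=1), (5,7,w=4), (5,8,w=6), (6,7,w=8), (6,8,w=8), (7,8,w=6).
13 (MST edges: (1,6,w=2), (1,8,w=1), (2,3,w=1), (2,4,w=3), (2,6,w=2), (3,7,w=3), (5,6,w=1); sum of weights 2 + 1 + 1 + 3 + 2 + 3 + 1 = 13)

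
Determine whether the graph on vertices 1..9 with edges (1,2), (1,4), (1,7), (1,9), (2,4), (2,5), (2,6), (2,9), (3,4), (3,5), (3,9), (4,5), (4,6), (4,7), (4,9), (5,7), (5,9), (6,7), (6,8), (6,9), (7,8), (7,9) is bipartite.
No (odd cycle of length 3: 4 -> 1 -> 9 -> 4)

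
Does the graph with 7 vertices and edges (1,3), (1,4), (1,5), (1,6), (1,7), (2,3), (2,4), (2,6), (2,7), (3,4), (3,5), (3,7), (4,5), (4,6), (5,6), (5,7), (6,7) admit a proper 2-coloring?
No (odd cycle of length 3: 5 -> 1 -> 6 -> 5)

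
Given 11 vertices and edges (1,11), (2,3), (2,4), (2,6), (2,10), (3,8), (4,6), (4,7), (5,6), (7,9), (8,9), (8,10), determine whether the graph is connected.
No, it has 2 components: {1, 11}, {2, 3, 4, 5, 6, 7, 8, 9, 10}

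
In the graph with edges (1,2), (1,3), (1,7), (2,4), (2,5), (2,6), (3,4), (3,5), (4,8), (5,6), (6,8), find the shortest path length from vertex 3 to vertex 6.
2 (path: 3 -> 5 -> 6, 2 edges)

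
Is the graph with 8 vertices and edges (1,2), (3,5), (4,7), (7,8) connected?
No, it has 4 components: {1, 2}, {3, 5}, {4, 7, 8}, {6}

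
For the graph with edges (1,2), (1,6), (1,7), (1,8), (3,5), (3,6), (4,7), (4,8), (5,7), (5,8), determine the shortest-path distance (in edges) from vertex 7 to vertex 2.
2 (path: 7 -> 1 -> 2, 2 edges)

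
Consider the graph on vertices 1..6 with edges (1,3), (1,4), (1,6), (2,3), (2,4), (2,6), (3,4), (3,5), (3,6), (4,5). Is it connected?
Yes (BFS from 1 visits [1, 3, 4, 6, 2, 5] — all 6 vertices reached)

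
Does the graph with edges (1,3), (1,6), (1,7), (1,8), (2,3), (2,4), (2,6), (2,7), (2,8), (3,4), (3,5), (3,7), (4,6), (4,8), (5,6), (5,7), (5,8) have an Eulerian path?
Yes (the graph is connected and exactly 2 vertices have odd degree: {2, 3}; any Eulerian path must start and end at those)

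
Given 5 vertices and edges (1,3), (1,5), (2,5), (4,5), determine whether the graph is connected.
Yes (BFS from 1 visits [1, 3, 5, 2, 4] — all 5 vertices reached)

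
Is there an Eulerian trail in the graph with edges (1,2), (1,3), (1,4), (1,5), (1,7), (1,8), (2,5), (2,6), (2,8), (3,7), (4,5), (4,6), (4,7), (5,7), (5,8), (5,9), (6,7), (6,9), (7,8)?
Yes — and in fact it has an Eulerian circuit (the graph is connected and all 9 vertices have even degree)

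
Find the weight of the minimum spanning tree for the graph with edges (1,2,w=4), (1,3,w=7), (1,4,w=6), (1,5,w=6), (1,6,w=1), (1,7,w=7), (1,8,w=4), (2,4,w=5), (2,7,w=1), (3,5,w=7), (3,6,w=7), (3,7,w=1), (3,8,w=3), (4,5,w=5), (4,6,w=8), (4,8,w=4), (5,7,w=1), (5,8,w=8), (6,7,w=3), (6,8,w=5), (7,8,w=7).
14 (MST edges: (1,6,w=1), (2,7,w=1), (3,7,w=1), (3,8,w=3), (4,8,w=4), (5,7,w=1), (6,7,w=3); sum of weights 1 + 1 + 1 + 3 + 4 + 1 + 3 = 14)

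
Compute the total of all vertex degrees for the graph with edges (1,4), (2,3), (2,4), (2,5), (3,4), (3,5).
12 (handshake: sum of degrees = 2|E| = 2 x 6 = 12)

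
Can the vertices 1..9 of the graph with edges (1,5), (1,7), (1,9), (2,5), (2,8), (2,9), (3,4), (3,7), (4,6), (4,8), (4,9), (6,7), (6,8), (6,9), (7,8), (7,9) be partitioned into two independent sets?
No (odd cycle of length 3: 9 -> 1 -> 7 -> 9)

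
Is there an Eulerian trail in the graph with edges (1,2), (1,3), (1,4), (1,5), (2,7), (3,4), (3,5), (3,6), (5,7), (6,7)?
Yes (the graph is connected and exactly 2 vertices have odd degree: {5, 7}; any Eulerian path must start and end at those)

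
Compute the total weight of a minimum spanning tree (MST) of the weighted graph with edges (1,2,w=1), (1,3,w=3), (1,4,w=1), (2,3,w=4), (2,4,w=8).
5 (MST edges: (1,2,w=1), (1,3,w=3), (1,4,w=1); sum of weights 1 + 3 + 1 = 5)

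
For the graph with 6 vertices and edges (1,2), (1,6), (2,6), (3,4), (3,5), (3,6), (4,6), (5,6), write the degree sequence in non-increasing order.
[5, 3, 2, 2, 2, 2] (degrees: deg(1)=2, deg(2)=2, deg(3)=3, deg(4)=2, deg(5)=2, deg(6)=5)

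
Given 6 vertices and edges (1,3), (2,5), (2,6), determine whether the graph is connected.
No, it has 3 components: {1, 3}, {2, 5, 6}, {4}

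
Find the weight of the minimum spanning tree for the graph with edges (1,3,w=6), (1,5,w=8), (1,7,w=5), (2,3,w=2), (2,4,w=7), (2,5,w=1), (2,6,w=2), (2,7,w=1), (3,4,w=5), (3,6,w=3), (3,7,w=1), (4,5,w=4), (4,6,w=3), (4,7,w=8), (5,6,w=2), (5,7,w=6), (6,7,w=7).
13 (MST edges: (1,7,w=5), (2,5,w=1), (2,6,w=2), (2,7,w=1), (3,7,w=1), (4,6,w=3); sum of weights 5 + 1 + 2 + 1 + 1 + 3 = 13)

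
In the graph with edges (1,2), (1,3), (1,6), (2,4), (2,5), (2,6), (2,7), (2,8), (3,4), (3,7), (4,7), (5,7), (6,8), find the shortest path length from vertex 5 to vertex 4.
2 (path: 5 -> 7 -> 4, 2 edges)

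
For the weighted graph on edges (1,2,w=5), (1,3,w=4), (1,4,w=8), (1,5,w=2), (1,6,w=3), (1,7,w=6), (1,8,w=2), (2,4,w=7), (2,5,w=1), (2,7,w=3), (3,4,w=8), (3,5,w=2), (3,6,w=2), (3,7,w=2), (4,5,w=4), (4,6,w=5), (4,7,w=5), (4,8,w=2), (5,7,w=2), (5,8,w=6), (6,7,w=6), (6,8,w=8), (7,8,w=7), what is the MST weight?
13 (MST edges: (1,5,w=2), (1,8,w=2), (2,5,w=1), (3,5,w=2), (3,6,w=2), (3,7,w=2), (4,8,w=2); sum of weights 2 + 2 + 1 + 2 + 2 + 2 + 2 = 13)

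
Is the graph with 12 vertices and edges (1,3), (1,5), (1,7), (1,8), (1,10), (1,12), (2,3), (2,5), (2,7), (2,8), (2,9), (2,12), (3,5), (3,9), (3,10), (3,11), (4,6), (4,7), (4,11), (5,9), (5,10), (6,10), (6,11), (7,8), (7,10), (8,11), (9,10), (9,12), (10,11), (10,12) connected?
Yes (BFS from 1 visits [1, 3, 5, 7, 8, 10, 12, 2, 9, 11, 4, 6] — all 12 vertices reached)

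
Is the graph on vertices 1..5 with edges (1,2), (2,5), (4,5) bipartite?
Yes. Partition: {1, 3, 5}, {2, 4}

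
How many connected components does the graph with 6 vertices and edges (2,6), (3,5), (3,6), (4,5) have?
2 (components: {1}, {2, 3, 4, 5, 6})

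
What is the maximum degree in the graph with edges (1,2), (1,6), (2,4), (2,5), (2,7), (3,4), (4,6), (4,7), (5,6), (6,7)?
4 (attained at vertices 2, 4, 6)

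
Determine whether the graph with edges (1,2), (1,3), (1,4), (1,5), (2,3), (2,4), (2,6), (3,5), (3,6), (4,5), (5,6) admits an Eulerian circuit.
No (2 vertices have odd degree: {4, 6}; Eulerian circuit requires 0)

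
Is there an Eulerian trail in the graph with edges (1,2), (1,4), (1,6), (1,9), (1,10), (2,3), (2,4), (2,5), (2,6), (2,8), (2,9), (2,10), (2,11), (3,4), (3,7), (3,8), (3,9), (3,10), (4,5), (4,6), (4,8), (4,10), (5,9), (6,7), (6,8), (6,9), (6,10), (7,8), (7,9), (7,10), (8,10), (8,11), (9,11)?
No (10 vertices have odd degree: {1, 2, 4, 5, 6, 7, 8, 9, 10, 11}; Eulerian path requires 0 or 2)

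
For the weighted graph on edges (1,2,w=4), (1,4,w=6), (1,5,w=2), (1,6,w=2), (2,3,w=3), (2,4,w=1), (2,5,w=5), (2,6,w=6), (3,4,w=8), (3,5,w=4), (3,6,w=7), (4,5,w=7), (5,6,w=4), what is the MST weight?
12 (MST edges: (1,2,w=4), (1,5,w=2), (1,6,w=2), (2,3,w=3), (2,4,w=1); sum of weights 4 + 2 + 2 + 3 + 1 = 12)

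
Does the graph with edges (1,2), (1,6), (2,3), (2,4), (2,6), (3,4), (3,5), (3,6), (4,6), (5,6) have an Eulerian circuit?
No (2 vertices have odd degree: {4, 6}; Eulerian circuit requires 0)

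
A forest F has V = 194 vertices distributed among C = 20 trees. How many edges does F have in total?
174 (Each of the 20 component trees on V_i vertices has V_i - 1 edges; summing gives V - C = 194 - 20 = 174)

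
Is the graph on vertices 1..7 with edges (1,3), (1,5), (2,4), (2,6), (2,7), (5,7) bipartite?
Yes. Partition: {1, 4, 6, 7}, {2, 3, 5}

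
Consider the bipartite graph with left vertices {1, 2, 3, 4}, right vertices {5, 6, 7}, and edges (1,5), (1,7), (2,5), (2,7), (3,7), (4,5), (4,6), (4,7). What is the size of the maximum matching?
3 (matching: (1,7), (2,5), (4,6); upper bound min(|L|,|R|) = min(4,3) = 3)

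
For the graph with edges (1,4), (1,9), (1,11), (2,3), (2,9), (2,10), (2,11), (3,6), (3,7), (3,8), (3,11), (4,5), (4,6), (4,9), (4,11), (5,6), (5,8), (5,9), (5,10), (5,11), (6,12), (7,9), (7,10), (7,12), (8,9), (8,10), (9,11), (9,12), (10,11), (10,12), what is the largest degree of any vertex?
8 (attained at vertex 9)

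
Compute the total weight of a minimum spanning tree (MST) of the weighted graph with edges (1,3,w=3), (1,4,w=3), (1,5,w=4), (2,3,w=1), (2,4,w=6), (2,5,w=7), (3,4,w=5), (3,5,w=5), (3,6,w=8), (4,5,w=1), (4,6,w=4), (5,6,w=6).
12 (MST edges: (1,3,w=3), (1,4,w=3), (2,3,w=1), (4,5,w=1), (4,6,w=4); sum of weights 3 + 3 + 1 + 1 + 4 = 12)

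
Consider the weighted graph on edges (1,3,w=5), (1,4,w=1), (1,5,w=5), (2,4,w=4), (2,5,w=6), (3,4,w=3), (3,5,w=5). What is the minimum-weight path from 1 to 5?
5 (path: 1 -> 5; weights 5 = 5)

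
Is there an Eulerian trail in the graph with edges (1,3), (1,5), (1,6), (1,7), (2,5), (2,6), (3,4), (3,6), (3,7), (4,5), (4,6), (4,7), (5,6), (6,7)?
Yes — and in fact it has an Eulerian circuit (the graph is connected and all 7 vertices have even degree)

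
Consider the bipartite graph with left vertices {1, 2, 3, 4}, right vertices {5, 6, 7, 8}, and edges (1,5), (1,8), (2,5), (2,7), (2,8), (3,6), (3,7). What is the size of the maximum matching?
3 (matching: (1,8), (2,7), (3,6); upper bound min(|L|,|R|) = min(4,4) = 4)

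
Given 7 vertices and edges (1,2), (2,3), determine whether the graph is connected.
No, it has 5 components: {1, 2, 3}, {4}, {5}, {6}, {7}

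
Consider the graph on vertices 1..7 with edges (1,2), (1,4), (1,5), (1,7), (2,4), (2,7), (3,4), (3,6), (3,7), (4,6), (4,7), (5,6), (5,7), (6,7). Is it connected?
Yes (BFS from 1 visits [1, 2, 4, 5, 7, 3, 6] — all 7 vertices reached)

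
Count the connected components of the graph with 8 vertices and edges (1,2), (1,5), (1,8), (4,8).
4 (components: {1, 2, 4, 5, 8}, {3}, {6}, {7})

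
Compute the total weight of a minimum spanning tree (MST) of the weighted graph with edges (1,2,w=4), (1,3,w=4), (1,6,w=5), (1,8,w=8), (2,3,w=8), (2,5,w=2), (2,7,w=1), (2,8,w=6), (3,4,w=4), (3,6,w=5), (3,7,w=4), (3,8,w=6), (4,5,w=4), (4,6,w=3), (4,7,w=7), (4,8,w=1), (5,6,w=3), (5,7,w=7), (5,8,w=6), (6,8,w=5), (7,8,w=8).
18 (MST edges: (1,2,w=4), (1,3,w=4), (2,5,w=2), (2,7,w=1), (4,6,w=3), (4,8,w=1), (5,6,w=3); sum of weights 4 + 4 + 2 + 1 + 3 + 1 + 3 = 18)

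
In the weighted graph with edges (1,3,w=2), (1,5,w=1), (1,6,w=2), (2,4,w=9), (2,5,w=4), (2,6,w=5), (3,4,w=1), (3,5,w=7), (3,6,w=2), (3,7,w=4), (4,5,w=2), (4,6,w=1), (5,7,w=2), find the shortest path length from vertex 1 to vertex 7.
3 (path: 1 -> 5 -> 7; weights 1 + 2 = 3)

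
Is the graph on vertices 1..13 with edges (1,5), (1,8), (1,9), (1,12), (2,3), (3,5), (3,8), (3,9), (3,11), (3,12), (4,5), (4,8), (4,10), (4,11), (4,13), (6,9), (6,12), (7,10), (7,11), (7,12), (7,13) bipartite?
Yes. Partition: {1, 3, 4, 6, 7}, {2, 5, 8, 9, 10, 11, 12, 13}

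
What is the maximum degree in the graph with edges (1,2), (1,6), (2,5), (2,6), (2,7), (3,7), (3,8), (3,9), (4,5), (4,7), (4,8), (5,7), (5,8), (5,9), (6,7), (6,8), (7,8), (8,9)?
6 (attained at vertices 7, 8)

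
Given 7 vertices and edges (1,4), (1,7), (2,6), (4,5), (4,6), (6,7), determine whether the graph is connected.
No, it has 2 components: {1, 2, 4, 5, 6, 7}, {3}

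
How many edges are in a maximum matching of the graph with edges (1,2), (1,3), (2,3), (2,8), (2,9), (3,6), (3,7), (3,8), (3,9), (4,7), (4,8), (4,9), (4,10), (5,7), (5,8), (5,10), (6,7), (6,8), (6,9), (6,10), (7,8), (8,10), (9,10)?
5 (matching: (1,2), (3,7), (4,10), (5,8), (6,9); upper bound floor(n/2) = floor(10/2) = 5)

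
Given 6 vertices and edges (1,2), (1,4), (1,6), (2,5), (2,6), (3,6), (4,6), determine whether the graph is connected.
Yes (BFS from 1 visits [1, 2, 4, 6, 5, 3] — all 6 vertices reached)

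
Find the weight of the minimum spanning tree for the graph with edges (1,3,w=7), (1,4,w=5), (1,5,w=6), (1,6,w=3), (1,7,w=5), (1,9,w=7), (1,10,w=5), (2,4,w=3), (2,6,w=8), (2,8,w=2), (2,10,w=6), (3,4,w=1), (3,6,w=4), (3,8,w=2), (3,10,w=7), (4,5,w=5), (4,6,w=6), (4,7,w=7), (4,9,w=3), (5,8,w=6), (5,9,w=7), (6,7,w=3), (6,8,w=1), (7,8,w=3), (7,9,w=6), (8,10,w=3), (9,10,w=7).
23 (MST edges: (1,6,w=3), (2,8,w=2), (3,4,w=1), (3,8,w=2), (4,5,w=5), (4,9,w=3), (6,7,w=3), (6,8,w=1), (8,10,w=3); sum of weights 3 + 2 + 1 + 2 + 5 + 3 + 3 + 1 + 3 = 23)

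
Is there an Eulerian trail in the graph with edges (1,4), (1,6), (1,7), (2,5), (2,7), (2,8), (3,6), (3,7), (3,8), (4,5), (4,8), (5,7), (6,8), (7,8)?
No (8 vertices have odd degree: {1, 2, 3, 4, 5, 6, 7, 8}; Eulerian path requires 0 or 2)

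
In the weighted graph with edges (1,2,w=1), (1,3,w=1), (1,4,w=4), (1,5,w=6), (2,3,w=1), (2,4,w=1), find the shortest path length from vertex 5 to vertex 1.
6 (path: 5 -> 1; weights 6 = 6)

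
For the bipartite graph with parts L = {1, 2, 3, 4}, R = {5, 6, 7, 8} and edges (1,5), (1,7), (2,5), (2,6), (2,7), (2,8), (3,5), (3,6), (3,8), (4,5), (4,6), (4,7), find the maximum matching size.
4 (matching: (1,7), (2,8), (3,6), (4,5); upper bound min(|L|,|R|) = min(4,4) = 4)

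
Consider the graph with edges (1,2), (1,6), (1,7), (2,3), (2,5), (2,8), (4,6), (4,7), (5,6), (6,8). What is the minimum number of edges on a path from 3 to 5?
2 (path: 3 -> 2 -> 5, 2 edges)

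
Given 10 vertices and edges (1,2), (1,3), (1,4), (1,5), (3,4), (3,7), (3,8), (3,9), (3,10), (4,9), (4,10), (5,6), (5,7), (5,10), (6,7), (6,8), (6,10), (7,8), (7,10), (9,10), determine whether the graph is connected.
Yes (BFS from 1 visits [1, 2, 3, 4, 5, 7, 8, 9, 10, 6] — all 10 vertices reached)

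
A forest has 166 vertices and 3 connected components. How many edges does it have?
163 (Each of the 3 component trees on V_i vertices has V_i - 1 edges; summing gives V - C = 166 - 3 = 163)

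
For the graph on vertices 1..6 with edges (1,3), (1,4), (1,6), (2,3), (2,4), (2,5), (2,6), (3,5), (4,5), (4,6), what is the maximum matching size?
3 (matching: (1,4), (2,6), (3,5); upper bound floor(n/2) = floor(6/2) = 3)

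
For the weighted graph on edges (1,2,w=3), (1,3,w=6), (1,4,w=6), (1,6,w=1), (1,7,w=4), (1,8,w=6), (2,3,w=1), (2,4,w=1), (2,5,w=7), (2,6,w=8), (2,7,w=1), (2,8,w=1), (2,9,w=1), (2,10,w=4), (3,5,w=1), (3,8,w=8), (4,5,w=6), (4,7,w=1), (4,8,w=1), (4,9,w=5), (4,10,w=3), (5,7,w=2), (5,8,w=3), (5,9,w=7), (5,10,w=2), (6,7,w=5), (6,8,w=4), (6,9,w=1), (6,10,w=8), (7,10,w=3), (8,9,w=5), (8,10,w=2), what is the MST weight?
10 (MST edges: (1,6,w=1), (2,3,w=1), (2,4,w=1), (2,7,w=1), (2,8,w=1), (2,9,w=1), (3,5,w=1), (5,10,w=2), (6,9,w=1); sum of weights 1 + 1 + 1 + 1 + 1 + 1 + 1 + 2 + 1 = 10)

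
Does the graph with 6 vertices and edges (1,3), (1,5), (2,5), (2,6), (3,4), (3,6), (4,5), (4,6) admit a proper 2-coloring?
No (odd cycle of length 5: 2 -> 5 -> 1 -> 3 -> 6 -> 2)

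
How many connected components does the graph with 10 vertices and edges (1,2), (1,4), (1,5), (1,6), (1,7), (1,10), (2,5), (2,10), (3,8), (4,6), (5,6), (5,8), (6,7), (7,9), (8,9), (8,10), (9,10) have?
1 (components: {1, 2, 3, 4, 5, 6, 7, 8, 9, 10})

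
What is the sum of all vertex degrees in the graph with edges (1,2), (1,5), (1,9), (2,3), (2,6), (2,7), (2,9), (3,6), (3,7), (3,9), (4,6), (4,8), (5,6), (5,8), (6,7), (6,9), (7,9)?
34 (handshake: sum of degrees = 2|E| = 2 x 17 = 34)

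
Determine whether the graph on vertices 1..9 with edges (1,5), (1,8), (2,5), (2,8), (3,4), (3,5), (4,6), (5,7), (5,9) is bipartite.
Yes. Partition: {1, 2, 3, 6, 7, 9}, {4, 5, 8}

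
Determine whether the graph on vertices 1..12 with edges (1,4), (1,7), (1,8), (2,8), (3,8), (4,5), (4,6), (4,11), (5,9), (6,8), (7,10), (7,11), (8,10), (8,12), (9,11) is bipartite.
Yes. Partition: {1, 2, 3, 5, 6, 10, 11, 12}, {4, 7, 8, 9}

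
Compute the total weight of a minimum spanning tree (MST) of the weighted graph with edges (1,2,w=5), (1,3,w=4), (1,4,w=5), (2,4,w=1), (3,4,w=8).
10 (MST edges: (1,2,w=5), (1,3,w=4), (2,4,w=1); sum of weights 5 + 4 + 1 = 10)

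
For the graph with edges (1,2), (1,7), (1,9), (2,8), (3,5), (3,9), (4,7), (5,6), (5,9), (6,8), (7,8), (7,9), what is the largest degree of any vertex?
4 (attained at vertices 7, 9)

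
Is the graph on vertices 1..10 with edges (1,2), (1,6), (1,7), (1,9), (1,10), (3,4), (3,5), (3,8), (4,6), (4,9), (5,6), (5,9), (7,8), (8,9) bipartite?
Yes. Partition: {1, 4, 5, 8}, {2, 3, 6, 7, 9, 10}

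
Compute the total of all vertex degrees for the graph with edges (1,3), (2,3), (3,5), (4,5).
8 (handshake: sum of degrees = 2|E| = 2 x 4 = 8)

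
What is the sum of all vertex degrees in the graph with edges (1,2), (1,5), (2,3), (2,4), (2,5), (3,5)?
12 (handshake: sum of degrees = 2|E| = 2 x 6 = 12)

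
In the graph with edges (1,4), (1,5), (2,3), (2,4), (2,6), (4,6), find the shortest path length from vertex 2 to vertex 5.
3 (path: 2 -> 4 -> 1 -> 5, 3 edges)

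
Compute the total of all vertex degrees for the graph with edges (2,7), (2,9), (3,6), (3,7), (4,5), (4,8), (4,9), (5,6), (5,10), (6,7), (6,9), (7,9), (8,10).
26 (handshake: sum of degrees = 2|E| = 2 x 13 = 26)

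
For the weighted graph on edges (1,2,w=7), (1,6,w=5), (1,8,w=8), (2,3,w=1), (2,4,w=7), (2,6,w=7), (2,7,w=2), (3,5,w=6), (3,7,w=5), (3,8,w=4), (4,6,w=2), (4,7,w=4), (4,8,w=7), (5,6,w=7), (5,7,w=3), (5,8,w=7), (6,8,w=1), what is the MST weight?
18 (MST edges: (1,6,w=5), (2,3,w=1), (2,7,w=2), (3,8,w=4), (4,6,w=2), (5,7,w=3), (6,8,w=1); sum of weights 5 + 1 + 2 + 4 + 2 + 3 + 1 = 18)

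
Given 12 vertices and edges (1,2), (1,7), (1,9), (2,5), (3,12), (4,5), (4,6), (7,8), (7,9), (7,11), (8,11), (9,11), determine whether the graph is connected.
No, it has 3 components: {1, 2, 4, 5, 6, 7, 8, 9, 11}, {3, 12}, {10}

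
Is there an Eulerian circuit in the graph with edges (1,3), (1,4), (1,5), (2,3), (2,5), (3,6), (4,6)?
No (2 vertices have odd degree: {1, 3}; Eulerian circuit requires 0)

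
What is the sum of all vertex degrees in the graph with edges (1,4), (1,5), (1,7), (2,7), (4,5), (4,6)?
12 (handshake: sum of degrees = 2|E| = 2 x 6 = 12)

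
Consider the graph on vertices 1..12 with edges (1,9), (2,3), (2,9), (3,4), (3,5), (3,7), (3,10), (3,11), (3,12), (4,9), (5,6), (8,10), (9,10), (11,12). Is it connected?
Yes (BFS from 1 visits [1, 9, 2, 4, 10, 3, 8, 5, 7, 11, 12, 6] — all 12 vertices reached)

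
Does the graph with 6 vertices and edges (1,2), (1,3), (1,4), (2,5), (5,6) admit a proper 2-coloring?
Yes. Partition: {1, 5}, {2, 3, 4, 6}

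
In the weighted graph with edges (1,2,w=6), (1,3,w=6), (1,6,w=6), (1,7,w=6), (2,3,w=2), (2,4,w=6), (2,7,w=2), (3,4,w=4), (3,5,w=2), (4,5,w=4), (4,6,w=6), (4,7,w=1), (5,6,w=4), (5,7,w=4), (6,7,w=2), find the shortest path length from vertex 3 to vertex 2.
2 (path: 3 -> 2; weights 2 = 2)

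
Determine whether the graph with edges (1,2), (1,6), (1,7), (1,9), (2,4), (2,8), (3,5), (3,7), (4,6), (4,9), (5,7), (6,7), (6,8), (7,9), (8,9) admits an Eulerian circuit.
No (4 vertices have odd degree: {2, 4, 7, 8}; Eulerian circuit requires 0)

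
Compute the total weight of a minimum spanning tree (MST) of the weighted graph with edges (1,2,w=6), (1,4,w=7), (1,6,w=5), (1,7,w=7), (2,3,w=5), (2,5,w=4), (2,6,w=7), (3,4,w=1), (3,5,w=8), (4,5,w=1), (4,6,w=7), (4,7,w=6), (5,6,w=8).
23 (MST edges: (1,2,w=6), (1,6,w=5), (2,5,w=4), (3,4,w=1), (4,5,w=1), (4,7,w=6); sum of weights 6 + 5 + 4 + 1 + 1 + 6 = 23)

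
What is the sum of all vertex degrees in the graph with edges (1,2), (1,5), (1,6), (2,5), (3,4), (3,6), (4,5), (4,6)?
16 (handshake: sum of degrees = 2|E| = 2 x 8 = 16)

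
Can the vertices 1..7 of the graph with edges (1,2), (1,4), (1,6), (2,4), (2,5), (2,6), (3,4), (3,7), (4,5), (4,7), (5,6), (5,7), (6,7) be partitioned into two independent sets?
No (odd cycle of length 3: 4 -> 1 -> 2 -> 4)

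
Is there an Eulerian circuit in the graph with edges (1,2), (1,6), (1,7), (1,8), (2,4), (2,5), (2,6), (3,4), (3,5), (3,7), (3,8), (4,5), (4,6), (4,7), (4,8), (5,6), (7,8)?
Yes (the graph is connected and all 8 vertices have even degree)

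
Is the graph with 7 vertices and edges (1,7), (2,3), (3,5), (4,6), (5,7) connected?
No, it has 2 components: {1, 2, 3, 5, 7}, {4, 6}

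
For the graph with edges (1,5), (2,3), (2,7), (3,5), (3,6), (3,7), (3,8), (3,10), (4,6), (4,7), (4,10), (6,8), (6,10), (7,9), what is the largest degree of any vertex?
6 (attained at vertex 3)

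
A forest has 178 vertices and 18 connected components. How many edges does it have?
160 (Each of the 18 component trees on V_i vertices has V_i - 1 edges; summing gives V - C = 178 - 18 = 160)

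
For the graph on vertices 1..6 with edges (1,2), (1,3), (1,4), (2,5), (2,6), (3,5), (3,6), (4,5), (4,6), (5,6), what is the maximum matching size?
3 (matching: (1,3), (2,6), (4,5); upper bound floor(n/2) = floor(6/2) = 3)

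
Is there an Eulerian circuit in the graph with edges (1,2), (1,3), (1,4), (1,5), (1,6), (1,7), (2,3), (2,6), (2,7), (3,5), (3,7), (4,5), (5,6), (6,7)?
Yes (the graph is connected and all 7 vertices have even degree)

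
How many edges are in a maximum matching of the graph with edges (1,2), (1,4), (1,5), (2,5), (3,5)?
2 (matching: (1,4), (2,5); upper bound floor(n/2) = floor(5/2) = 2)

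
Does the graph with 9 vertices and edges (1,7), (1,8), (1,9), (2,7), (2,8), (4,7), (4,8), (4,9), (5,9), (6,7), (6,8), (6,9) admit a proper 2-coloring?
Yes. Partition: {1, 2, 3, 4, 5, 6}, {7, 8, 9}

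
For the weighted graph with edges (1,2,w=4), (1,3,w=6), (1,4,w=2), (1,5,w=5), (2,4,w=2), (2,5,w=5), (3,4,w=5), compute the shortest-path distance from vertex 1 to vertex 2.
4 (path: 1 -> 2; weights 4 = 4)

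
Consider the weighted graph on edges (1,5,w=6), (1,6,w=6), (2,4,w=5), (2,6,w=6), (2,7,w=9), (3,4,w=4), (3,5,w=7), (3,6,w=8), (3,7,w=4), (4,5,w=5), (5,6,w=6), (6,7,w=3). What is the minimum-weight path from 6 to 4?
11 (path: 6 -> 2 -> 4; weights 6 + 5 = 11)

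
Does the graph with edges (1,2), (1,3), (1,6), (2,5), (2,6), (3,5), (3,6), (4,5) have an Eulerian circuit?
No (6 vertices have odd degree: {1, 2, 3, 4, 5, 6}; Eulerian circuit requires 0)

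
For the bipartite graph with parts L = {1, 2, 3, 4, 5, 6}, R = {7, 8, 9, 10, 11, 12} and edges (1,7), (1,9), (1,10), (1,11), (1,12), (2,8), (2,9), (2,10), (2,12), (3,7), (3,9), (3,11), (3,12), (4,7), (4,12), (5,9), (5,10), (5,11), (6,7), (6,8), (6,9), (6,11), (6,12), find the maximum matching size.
6 (matching: (1,12), (2,10), (3,11), (4,7), (5,9), (6,8); upper bound min(|L|,|R|) = min(6,6) = 6)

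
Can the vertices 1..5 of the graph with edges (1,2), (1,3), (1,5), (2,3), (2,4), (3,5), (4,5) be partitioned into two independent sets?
No (odd cycle of length 3: 3 -> 1 -> 5 -> 3)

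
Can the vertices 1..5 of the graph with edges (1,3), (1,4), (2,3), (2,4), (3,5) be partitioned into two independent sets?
Yes. Partition: {1, 2, 5}, {3, 4}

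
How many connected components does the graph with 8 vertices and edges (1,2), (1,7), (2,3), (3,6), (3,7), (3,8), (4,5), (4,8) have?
1 (components: {1, 2, 3, 4, 5, 6, 7, 8})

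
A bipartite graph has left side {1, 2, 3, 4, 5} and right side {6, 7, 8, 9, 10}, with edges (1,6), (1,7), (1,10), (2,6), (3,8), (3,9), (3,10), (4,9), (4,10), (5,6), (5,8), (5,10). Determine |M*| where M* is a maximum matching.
5 (matching: (1,7), (2,6), (3,9), (4,10), (5,8); upper bound min(|L|,|R|) = min(5,5) = 5)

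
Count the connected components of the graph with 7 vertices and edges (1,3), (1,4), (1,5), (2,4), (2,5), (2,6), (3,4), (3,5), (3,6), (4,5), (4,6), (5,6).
2 (components: {1, 2, 3, 4, 5, 6}, {7})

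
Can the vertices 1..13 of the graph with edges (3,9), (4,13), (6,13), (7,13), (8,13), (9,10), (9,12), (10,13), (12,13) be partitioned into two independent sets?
Yes. Partition: {1, 2, 3, 4, 5, 6, 7, 8, 10, 11, 12}, {9, 13}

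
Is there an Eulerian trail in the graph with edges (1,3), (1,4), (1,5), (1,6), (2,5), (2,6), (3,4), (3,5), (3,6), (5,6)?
Yes — and in fact it has an Eulerian circuit (the graph is connected and all 6 vertices have even degree)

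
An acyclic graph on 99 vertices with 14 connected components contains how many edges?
85 (Each of the 14 component trees on V_i vertices has V_i - 1 edges; summing gives V - C = 99 - 14 = 85)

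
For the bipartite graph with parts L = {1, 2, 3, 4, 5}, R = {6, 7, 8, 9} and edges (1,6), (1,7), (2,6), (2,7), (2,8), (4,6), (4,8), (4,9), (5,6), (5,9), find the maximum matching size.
4 (matching: (1,7), (2,8), (4,9), (5,6); upper bound min(|L|,|R|) = min(5,4) = 4)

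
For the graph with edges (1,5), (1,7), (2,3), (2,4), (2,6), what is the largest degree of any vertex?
3 (attained at vertex 2)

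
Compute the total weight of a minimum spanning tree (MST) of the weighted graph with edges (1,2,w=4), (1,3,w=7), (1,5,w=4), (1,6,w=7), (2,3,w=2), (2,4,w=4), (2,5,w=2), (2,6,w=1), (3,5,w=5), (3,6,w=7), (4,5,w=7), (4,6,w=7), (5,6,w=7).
13 (MST edges: (1,2,w=4), (2,3,w=2), (2,4,w=4), (2,5,w=2), (2,6,w=1); sum of weights 4 + 2 + 4 + 2 + 1 = 13)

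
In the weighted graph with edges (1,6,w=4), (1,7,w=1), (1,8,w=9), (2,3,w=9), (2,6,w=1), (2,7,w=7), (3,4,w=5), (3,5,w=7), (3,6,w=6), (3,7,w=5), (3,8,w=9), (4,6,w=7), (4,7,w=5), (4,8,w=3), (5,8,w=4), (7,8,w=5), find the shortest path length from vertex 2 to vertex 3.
7 (path: 2 -> 6 -> 3; weights 1 + 6 = 7)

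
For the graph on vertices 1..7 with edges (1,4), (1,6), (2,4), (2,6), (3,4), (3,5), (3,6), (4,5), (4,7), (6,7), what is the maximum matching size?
3 (matching: (1,4), (3,5), (6,7); upper bound floor(n/2) = floor(7/2) = 3)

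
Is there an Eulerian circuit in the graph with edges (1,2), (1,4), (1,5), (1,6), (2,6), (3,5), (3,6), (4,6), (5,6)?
No (2 vertices have odd degree: {5, 6}; Eulerian circuit requires 0)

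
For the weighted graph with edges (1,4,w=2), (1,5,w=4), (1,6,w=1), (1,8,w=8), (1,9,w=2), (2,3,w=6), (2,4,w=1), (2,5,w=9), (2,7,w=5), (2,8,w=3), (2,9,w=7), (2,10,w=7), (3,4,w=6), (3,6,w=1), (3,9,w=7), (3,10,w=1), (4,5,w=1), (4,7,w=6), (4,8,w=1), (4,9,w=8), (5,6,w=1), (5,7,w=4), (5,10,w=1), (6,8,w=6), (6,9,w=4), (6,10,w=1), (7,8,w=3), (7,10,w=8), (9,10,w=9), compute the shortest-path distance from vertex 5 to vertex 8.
2 (path: 5 -> 4 -> 8; weights 1 + 1 = 2)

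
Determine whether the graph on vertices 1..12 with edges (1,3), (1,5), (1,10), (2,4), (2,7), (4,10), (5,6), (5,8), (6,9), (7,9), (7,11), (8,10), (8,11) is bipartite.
Yes. Partition: {1, 4, 6, 7, 8, 12}, {2, 3, 5, 9, 10, 11}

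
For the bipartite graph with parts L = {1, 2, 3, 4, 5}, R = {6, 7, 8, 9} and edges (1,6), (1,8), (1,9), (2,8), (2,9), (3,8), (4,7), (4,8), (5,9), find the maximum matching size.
4 (matching: (1,6), (2,8), (4,7), (5,9); upper bound min(|L|,|R|) = min(5,4) = 4)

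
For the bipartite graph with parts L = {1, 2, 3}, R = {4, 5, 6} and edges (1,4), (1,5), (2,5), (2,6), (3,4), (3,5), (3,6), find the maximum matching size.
3 (matching: (1,5), (2,6), (3,4); upper bound min(|L|,|R|) = min(3,3) = 3)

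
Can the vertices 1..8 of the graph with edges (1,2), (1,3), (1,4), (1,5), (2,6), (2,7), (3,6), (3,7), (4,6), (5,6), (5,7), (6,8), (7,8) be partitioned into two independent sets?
Yes. Partition: {1, 6, 7}, {2, 3, 4, 5, 8}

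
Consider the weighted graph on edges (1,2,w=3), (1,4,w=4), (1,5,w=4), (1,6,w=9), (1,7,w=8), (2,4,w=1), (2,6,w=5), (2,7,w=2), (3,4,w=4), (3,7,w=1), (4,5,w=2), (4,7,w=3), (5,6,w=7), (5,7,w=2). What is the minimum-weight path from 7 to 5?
2 (path: 7 -> 5; weights 2 = 2)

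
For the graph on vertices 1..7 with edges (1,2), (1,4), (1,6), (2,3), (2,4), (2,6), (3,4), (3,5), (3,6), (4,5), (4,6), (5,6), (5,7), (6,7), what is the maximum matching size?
3 (matching: (2,4), (3,5), (6,7); upper bound floor(n/2) = floor(7/2) = 3)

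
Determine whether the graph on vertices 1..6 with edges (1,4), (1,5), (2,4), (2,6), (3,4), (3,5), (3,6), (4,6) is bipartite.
No (odd cycle of length 3: 3 -> 4 -> 6 -> 3)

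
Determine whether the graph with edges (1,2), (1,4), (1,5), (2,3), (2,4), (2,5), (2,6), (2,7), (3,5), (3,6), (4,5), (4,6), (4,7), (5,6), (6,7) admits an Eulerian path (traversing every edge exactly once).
No (6 vertices have odd degree: {1, 3, 4, 5, 6, 7}; Eulerian path requires 0 or 2)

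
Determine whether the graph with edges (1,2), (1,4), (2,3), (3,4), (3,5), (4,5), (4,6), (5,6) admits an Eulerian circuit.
No (2 vertices have odd degree: {3, 5}; Eulerian circuit requires 0)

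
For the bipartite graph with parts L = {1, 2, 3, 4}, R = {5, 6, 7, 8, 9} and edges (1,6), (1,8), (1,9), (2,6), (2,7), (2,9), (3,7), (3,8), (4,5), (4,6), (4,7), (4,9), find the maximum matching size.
4 (matching: (1,9), (2,7), (3,8), (4,6); upper bound min(|L|,|R|) = min(4,5) = 4)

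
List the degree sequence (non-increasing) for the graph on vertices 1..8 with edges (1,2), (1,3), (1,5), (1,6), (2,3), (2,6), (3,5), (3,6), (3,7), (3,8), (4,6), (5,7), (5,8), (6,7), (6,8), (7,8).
[6, 6, 4, 4, 4, 4, 3, 1] (degrees: deg(1)=4, deg(2)=3, deg(3)=6, deg(4)=1, deg(5)=4, deg(6)=6, deg(7)=4, deg(8)=4)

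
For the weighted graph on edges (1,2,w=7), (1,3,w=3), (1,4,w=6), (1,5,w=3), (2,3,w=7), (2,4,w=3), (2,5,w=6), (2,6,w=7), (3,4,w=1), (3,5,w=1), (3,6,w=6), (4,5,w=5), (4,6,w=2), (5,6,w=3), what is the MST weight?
10 (MST edges: (1,3,w=3), (2,4,w=3), (3,4,w=1), (3,5,w=1), (4,6,w=2); sum of weights 3 + 3 + 1 + 1 + 2 = 10)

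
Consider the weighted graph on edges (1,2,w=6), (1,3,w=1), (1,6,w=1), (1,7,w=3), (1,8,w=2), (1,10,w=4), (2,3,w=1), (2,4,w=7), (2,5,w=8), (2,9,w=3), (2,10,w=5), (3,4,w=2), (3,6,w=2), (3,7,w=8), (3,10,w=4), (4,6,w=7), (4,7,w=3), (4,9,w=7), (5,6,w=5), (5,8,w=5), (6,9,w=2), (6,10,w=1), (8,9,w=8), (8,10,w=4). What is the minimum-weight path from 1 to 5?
6 (path: 1 -> 6 -> 5; weights 1 + 5 = 6)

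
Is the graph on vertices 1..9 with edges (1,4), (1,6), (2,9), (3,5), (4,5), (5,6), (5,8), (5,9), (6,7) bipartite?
Yes. Partition: {1, 2, 5, 7}, {3, 4, 6, 8, 9}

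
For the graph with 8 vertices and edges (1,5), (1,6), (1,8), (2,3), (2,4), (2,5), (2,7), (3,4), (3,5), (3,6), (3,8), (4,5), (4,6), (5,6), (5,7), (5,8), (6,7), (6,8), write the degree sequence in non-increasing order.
[7, 6, 5, 4, 4, 4, 3, 3] (degrees: deg(1)=3, deg(2)=4, deg(3)=5, deg(4)=4, deg(5)=7, deg(6)=6, deg(7)=3, deg(8)=4)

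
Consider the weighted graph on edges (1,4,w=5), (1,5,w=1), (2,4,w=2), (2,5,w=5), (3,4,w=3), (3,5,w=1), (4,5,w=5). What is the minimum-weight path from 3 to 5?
1 (path: 3 -> 5; weights 1 = 1)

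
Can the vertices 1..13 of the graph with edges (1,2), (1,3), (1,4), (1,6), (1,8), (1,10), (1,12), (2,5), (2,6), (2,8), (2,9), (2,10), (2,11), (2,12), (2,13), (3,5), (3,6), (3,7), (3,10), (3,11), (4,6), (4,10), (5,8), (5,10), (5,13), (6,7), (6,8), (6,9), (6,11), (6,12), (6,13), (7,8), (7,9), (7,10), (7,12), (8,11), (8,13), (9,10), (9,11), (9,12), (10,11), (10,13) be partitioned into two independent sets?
No (odd cycle of length 3: 2 -> 1 -> 6 -> 2)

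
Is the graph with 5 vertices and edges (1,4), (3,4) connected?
No, it has 3 components: {1, 3, 4}, {2}, {5}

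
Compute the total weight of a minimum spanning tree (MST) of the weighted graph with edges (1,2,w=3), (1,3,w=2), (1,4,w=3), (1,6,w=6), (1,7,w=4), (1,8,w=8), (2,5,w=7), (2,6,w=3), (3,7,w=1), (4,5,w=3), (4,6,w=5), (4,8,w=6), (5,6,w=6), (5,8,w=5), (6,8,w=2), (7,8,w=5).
17 (MST edges: (1,2,w=3), (1,3,w=2), (1,4,w=3), (2,6,w=3), (3,7,w=1), (4,5,w=3), (6,8,w=2); sum of weights 3 + 2 + 3 + 3 + 1 + 3 + 2 = 17)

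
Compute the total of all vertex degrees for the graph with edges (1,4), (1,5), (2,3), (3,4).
8 (handshake: sum of degrees = 2|E| = 2 x 4 = 8)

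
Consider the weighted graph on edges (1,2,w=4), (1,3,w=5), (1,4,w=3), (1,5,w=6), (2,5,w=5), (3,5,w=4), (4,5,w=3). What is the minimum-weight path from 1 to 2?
4 (path: 1 -> 2; weights 4 = 4)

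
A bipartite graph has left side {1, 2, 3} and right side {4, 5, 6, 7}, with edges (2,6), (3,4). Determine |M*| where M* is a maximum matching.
2 (matching: (2,6), (3,4); upper bound min(|L|,|R|) = min(3,4) = 3)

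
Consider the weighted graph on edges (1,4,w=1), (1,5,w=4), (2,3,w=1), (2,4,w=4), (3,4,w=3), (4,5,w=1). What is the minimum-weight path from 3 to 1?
4 (path: 3 -> 4 -> 1; weights 3 + 1 = 4)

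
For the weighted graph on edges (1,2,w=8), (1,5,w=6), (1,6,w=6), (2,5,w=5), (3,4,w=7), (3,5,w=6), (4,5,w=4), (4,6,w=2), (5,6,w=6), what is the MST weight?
23 (MST edges: (1,6,w=6), (2,5,w=5), (3,5,w=6), (4,5,w=4), (4,6,w=2); sum of weights 6 + 5 + 6 + 4 + 2 = 23)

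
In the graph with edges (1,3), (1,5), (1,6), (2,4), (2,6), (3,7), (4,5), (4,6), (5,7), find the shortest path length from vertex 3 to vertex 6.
2 (path: 3 -> 1 -> 6, 2 edges)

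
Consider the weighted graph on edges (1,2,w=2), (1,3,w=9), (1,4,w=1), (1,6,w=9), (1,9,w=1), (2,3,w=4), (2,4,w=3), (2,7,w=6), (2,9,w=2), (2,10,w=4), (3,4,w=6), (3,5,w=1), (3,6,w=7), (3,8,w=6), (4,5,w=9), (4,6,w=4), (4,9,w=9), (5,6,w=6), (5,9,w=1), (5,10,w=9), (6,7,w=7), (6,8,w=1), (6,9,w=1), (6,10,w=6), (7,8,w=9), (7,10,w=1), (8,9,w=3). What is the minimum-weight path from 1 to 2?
2 (path: 1 -> 2; weights 2 = 2)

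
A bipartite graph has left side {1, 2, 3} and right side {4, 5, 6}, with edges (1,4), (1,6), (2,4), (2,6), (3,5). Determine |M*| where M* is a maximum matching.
3 (matching: (1,6), (2,4), (3,5); upper bound min(|L|,|R|) = min(3,3) = 3)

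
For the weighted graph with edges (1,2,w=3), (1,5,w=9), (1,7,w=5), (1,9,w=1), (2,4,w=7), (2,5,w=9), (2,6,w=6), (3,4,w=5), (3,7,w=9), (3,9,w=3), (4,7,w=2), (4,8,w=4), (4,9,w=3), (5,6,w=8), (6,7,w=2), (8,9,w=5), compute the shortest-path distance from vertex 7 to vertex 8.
6 (path: 7 -> 4 -> 8; weights 2 + 4 = 6)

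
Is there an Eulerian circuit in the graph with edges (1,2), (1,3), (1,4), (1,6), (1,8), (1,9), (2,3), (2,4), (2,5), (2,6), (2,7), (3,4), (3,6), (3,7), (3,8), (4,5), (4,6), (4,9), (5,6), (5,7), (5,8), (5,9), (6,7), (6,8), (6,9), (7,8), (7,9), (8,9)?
Yes (the graph is connected and all 9 vertices have even degree)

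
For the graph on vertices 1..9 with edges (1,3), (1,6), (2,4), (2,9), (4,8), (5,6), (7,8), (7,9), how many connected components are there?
2 (components: {1, 3, 5, 6}, {2, 4, 7, 8, 9})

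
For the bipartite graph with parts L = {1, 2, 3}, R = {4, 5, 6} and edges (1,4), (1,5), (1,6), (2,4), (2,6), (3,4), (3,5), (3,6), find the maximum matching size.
3 (matching: (1,6), (2,4), (3,5); upper bound min(|L|,|R|) = min(3,3) = 3)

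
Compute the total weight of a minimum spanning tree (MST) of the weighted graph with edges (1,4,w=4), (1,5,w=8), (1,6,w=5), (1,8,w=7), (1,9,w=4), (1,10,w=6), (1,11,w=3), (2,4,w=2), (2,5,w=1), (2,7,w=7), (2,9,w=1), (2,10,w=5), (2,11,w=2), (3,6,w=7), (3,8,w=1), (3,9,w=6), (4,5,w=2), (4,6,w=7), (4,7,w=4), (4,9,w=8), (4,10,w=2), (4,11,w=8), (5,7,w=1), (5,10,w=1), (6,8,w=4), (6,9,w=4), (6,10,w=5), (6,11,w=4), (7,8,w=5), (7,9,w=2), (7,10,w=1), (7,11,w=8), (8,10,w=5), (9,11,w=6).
20 (MST edges: (1,11,w=3), (2,4,w=2), (2,5,w=1), (2,9,w=1), (2,11,w=2), (3,8,w=1), (5,7,w=1), (5,10,w=1), (6,8,w=4), (6,9,w=4); sum of weights 3 + 2 + 1 + 1 + 2 + 1 + 1 + 1 + 4 + 4 = 20)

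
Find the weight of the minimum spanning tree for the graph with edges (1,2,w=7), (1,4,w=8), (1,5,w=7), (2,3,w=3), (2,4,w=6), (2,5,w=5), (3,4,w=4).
19 (MST edges: (1,2,w=7), (2,3,w=3), (2,5,w=5), (3,4,w=4); sum of weights 7 + 3 + 5 + 4 = 19)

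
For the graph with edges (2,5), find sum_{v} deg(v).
2 (handshake: sum of degrees = 2|E| = 2 x 1 = 2)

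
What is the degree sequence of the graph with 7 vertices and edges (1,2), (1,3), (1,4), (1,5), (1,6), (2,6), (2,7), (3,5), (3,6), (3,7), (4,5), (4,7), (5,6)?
[5, 4, 4, 4, 3, 3, 3] (degrees: deg(1)=5, deg(2)=3, deg(3)=4, deg(4)=3, deg(5)=4, deg(6)=4, deg(7)=3)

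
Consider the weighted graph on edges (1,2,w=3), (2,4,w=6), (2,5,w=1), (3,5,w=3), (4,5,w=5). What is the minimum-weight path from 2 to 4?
6 (path: 2 -> 4; weights 6 = 6)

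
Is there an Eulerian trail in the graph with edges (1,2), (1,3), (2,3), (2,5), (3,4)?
No (4 vertices have odd degree: {2, 3, 4, 5}; Eulerian path requires 0 or 2)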